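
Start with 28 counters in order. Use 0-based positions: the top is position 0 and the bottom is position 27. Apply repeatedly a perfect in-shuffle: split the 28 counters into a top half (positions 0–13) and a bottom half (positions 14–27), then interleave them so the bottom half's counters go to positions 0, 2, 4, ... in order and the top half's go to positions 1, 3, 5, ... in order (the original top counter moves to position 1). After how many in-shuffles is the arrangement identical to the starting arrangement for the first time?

The in-shuffle permutes the 28 positions with cycle lengths [28].
Every counter is home exactly when every cycle has completed a whole number of laps, i.e. after lcm(28) = 28 in-shuffles.

28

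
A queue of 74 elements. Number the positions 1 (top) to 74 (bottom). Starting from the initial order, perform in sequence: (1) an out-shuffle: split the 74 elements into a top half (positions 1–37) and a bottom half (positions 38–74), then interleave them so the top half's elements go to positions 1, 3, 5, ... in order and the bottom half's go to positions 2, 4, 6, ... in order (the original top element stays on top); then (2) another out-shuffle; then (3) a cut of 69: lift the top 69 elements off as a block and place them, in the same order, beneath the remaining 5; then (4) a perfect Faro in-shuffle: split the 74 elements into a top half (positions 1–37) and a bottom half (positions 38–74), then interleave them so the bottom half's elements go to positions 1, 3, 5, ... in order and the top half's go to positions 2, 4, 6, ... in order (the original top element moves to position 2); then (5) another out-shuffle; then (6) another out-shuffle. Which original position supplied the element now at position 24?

Undo the operations in reverse order, starting from position 24:
  undo op 6 (out-shuffle, from bottom half): 24 ← 49
  undo op 5 (out-shuffle, from top half): 49 ← 25
  undo op 4 (in-shuffle, from bottom half): 25 ← 50
  undo op 3 (cut 69): 50 ← 45
  undo op 2 (out-shuffle, from top half): 45 ← 23
  undo op 1 (out-shuffle, from top half): 23 ← 12
So the element at position 24 came from original position 12.

12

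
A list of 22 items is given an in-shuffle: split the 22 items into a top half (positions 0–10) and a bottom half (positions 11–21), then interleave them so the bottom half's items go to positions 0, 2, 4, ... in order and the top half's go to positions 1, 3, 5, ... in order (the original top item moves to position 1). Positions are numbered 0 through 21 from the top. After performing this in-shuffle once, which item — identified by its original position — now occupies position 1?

Work backwards from position 1, undoing one in-shuffle at a time:
1 ← 0
So the item now at position 1 started at position 0.

0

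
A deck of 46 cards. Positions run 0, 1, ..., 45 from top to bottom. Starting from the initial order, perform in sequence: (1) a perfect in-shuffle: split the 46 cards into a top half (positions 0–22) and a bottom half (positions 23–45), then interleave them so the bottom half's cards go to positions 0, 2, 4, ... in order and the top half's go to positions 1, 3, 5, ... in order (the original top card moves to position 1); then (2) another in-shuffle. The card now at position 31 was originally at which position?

Undo the operations in reverse order, starting from position 31:
  undo op 2 (in-shuffle, from top half): 31 ← 15
  undo op 1 (in-shuffle, from top half): 15 ← 7
So the card at position 31 came from original position 7.

7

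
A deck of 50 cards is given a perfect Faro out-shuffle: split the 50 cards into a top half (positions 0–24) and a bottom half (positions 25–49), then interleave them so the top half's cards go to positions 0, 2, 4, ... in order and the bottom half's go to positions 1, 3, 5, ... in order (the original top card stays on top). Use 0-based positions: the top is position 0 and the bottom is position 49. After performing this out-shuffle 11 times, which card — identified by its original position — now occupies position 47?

10

Work backwards from position 47, undoing one out-shuffle at a time:
47 ← 48 ← 24 ← 12 ← 6 ← 3 ← 26 ← 13 ← 31 ← 40 ← 20 ← 10
So the card now at position 47 started at position 10.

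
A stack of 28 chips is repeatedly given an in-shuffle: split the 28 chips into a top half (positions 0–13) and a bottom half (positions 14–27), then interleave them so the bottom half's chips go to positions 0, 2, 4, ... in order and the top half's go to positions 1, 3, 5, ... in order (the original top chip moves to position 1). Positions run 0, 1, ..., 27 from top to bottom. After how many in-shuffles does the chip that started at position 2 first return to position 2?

28

Follow position 2 under repeated in-shuffles:
2 → 5 → 11 → 23 → 18 → 8 → 17 → 6 → ... → 2 (length 28)
It first returns after 28 in-shuffles.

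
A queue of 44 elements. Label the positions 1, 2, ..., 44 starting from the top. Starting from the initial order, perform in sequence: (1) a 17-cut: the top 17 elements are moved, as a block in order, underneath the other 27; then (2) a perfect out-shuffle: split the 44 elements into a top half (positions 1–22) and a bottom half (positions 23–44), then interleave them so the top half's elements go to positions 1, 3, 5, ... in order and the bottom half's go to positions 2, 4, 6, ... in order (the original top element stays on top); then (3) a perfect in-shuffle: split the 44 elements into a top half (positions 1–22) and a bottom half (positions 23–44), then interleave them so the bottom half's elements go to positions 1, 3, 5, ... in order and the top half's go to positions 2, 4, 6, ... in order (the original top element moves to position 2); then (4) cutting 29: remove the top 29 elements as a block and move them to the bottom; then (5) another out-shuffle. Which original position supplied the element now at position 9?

26

Undo the operations in reverse order, starting from position 9:
  undo op 5 (out-shuffle, from top half): 9 ← 5
  undo op 4 (cut 29): 5 ← 34
  undo op 3 (in-shuffle, from top half): 34 ← 17
  undo op 2 (out-shuffle, from top half): 17 ← 9
  undo op 1 (cut 17): 9 ← 26
So the element at position 9 came from original position 26.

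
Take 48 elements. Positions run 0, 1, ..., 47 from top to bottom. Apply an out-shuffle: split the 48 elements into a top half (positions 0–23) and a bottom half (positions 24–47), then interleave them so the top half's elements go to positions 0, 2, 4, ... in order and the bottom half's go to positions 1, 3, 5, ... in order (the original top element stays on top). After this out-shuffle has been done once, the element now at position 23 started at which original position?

Work backwards from position 23, undoing one out-shuffle at a time:
23 ← 35
So the element now at position 23 started at position 35.

35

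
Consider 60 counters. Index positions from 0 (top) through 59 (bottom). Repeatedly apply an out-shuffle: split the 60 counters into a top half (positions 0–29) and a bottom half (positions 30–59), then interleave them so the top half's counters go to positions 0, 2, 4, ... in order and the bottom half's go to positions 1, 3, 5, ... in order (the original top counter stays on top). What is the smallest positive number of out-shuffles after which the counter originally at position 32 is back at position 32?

58

Follow position 32 under repeated out-shuffles:
32 → 5 → 10 → 20 → 40 → 21 → 42 → 25 → ... → 32 (length 58)
It first returns after 58 out-shuffles.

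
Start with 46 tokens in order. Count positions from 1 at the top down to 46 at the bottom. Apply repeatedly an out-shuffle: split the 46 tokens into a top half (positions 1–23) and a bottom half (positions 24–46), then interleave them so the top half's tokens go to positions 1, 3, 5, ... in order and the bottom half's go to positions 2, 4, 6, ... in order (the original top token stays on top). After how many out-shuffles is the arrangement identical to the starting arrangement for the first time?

The out-shuffle permutes the 46 positions with cycle lengths [1, 1, 2, 4, 4, 4, 6, 12, 12].
Every token is home exactly when every cycle has completed a whole number of laps, i.e. after lcm(1, 2, 4, 6, 12) = 12 out-shuffles.

12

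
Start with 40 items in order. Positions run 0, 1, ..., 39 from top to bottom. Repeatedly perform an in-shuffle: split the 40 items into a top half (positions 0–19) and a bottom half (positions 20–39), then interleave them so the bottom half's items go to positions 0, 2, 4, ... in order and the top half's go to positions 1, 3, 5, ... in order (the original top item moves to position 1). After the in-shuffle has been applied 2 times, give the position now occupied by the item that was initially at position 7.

31

Track the item's position through each in-shuffle:
7 → 15 → 31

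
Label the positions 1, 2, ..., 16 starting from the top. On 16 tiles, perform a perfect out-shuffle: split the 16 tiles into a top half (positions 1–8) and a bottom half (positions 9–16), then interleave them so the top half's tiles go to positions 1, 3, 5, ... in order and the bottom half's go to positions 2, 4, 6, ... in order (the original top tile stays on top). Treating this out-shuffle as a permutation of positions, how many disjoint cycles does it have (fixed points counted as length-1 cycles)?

6

Trace each unvisited position around until it returns:
(1) (2 3 5 9) (4 7 13 10) (6 11) (8 15 14 12) (16)
6 cycles in total.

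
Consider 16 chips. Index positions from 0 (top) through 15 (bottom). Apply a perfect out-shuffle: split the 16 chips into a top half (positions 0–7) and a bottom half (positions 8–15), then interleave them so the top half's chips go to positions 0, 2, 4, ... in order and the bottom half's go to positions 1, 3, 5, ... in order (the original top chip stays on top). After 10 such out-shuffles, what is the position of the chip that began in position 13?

7

Track the chip's position through each out-shuffle:
13 → 11 → 7 → 14 → 13 → 11 → 7 → 14 → 13 → 11 → 7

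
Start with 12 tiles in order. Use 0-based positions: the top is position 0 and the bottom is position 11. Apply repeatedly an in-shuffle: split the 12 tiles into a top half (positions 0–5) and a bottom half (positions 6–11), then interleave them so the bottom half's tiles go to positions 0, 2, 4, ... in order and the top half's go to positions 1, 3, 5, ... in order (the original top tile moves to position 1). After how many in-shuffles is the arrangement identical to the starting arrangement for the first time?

The in-shuffle permutes the 12 positions with cycle lengths [12].
Every tile is home exactly when every cycle has completed a whole number of laps, i.e. after lcm(12) = 12 in-shuffles.

12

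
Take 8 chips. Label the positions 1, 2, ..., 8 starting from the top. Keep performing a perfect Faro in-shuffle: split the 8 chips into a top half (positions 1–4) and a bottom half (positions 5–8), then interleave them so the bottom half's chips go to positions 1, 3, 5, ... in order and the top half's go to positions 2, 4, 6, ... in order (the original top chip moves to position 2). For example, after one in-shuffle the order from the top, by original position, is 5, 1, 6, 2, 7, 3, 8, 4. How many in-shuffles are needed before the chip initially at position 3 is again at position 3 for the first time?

2

Follow position 3 under repeated in-shuffles:
3 → 6 → 3
It first returns after 2 in-shuffles.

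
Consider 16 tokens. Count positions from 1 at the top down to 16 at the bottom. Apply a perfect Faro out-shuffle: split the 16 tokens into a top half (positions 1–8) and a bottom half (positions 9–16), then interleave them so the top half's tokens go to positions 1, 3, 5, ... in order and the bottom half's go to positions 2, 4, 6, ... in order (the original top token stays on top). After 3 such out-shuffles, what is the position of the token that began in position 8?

Track the token's position through each out-shuffle:
8 → 15 → 14 → 12

12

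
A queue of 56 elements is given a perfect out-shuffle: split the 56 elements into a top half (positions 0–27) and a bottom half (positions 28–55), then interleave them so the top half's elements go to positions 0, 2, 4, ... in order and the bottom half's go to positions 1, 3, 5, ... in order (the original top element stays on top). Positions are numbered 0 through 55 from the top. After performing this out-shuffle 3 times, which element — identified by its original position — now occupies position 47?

54

Work backwards from position 47, undoing one out-shuffle at a time:
47 ← 51 ← 53 ← 54
So the element now at position 47 started at position 54.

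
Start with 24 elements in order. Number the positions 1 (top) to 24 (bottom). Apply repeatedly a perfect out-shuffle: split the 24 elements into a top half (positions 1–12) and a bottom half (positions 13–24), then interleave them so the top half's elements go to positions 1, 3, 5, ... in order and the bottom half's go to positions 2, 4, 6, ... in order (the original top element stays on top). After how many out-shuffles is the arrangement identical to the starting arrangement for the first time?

11

The out-shuffle permutes the 24 positions with cycle lengths [1, 1, 11, 11].
Every element is home exactly when every cycle has completed a whole number of laps, i.e. after lcm(1, 11) = 11 out-shuffles.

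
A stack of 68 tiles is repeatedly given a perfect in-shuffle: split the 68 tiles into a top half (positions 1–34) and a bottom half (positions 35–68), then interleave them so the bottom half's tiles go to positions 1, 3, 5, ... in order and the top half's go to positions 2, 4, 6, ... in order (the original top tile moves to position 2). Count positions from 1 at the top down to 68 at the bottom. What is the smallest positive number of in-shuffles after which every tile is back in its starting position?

The in-shuffle permutes the 68 positions with cycle lengths [2, 11, 11, 22, 22].
Every tile is home exactly when every cycle has completed a whole number of laps, i.e. after lcm(2, 11, 22) = 22 in-shuffles.

22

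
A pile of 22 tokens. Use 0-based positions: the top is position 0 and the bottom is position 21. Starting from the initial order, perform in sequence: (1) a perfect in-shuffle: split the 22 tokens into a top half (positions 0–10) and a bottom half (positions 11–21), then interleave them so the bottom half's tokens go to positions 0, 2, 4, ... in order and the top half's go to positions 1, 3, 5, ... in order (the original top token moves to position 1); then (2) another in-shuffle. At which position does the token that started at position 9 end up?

16

Track the token from position 9 forward through each operation:
  after op 1 (in-shuffle): 9 → 19
  after op 2 (in-shuffle): 19 → 16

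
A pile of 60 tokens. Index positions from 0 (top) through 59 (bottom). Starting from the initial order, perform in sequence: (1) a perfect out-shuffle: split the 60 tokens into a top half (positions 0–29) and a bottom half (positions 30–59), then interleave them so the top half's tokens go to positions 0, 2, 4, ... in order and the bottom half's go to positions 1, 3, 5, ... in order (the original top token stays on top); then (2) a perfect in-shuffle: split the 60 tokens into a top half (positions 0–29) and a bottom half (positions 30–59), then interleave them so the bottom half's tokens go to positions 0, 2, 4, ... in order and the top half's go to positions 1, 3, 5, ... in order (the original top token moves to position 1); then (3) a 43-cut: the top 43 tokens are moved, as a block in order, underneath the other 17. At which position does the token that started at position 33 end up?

32

Track the token from position 33 forward through each operation:
  after op 1 (out-shuffle): 33 → 7
  after op 2 (in-shuffle): 7 → 15
  after op 3 (cut 43): 15 → 32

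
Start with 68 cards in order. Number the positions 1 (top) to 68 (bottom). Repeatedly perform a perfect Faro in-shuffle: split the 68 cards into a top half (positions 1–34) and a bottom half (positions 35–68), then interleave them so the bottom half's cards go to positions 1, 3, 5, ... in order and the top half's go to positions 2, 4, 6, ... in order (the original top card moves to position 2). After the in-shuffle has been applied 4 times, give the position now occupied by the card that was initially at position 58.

Track the card's position through each in-shuffle:
58 → 47 → 25 → 50 → 31

31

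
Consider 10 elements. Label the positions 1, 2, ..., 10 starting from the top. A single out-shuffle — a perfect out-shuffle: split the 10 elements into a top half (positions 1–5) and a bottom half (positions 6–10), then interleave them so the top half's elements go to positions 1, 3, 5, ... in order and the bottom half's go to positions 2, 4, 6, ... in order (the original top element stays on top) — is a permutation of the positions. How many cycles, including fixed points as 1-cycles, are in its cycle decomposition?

4

Trace each unvisited position around until it returns:
(1) (2 3 5 9 8 6) (4 7) (10)
4 cycles in total.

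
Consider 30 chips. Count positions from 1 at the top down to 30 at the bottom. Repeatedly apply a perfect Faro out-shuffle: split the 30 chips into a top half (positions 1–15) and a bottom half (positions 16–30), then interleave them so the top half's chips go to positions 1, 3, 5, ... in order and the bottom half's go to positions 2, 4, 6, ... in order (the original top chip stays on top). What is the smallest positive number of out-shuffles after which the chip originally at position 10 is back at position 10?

Follow position 10 under repeated out-shuffles:
10 → 19 → 8 → 15 → 29 → 28 → 26 → 22 → ... → 10 (length 28)
It first returns after 28 out-shuffles.

28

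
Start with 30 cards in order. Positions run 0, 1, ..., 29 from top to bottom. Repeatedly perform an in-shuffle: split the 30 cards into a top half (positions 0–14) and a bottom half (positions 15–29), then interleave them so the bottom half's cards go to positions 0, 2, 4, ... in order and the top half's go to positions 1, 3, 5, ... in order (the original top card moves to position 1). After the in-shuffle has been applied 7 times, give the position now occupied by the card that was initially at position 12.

20

Track the card's position through each in-shuffle:
12 → 25 → 20 → 10 → 21 → 12 → 25 → 20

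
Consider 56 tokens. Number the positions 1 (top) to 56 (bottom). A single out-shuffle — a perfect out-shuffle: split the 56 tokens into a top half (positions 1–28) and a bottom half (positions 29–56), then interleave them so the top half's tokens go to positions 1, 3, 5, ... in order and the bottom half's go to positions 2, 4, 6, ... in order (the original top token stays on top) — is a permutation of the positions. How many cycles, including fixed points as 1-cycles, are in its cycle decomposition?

Trace each unvisited position around until it returns:
(1) (2 3 5 9 17 33 ... len 20) (4 7 13 25 49 42 ... len 20) (6 11 21 41 26 51 46 36 16 31) (12 23 45 34) (56)
6 cycles in total.

6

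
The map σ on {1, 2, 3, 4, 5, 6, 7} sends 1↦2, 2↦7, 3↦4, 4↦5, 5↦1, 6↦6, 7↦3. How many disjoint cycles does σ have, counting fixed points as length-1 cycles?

2

Cycle decomposition: (1 2 7 3 4 5) (6).
2 cycles.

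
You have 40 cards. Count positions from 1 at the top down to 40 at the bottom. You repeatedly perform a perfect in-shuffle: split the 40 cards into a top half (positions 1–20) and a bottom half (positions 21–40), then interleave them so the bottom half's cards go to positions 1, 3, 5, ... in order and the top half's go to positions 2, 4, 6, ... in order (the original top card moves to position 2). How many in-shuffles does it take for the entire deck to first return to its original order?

The in-shuffle permutes the 40 positions with cycle lengths [20, 20].
Every card is home exactly when every cycle has completed a whole number of laps, i.e. after lcm(20) = 20 in-shuffles.

20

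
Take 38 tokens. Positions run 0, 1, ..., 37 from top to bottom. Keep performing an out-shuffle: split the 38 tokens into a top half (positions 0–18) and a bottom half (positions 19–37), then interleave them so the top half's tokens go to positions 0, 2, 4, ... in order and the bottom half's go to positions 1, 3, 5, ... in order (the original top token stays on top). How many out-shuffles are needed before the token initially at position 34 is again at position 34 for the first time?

Follow position 34 under repeated out-shuffles:
34 → 31 → 25 → 13 → 26 → 15 → 30 → 23 → ... → 34 (length 36)
It first returns after 36 out-shuffles.

36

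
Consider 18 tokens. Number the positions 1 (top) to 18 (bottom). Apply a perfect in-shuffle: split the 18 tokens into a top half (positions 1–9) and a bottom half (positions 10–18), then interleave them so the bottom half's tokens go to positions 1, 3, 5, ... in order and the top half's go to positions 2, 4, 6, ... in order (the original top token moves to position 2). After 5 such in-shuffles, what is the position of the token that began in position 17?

Track the token's position through each in-shuffle:
17 → 15 → 11 → 3 → 6 → 12

12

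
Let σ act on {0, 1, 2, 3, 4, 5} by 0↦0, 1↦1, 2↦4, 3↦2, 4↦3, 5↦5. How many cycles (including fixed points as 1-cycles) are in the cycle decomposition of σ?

Cycle decomposition: (0) (1) (2 4 3) (5).
4 cycles.

4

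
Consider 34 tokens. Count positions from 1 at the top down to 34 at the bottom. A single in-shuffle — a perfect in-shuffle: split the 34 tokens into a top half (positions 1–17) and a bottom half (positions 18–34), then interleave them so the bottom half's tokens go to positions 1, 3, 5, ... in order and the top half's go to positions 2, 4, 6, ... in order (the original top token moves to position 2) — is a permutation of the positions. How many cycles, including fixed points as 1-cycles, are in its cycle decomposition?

Trace each unvisited position around until it returns:
(1 2 4 8 16 32 ... len 12) (3 6 12 24 13 26 ... len 12) (5 10 20) (7 14 28 21) (15 30 25)
5 cycles in total.

5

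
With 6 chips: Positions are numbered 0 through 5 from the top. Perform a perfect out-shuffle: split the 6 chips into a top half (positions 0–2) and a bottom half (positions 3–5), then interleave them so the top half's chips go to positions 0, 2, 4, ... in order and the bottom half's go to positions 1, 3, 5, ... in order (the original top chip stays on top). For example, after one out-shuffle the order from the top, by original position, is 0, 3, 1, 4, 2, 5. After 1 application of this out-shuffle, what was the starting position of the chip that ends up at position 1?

3

Work backwards from position 1, undoing one out-shuffle at a time:
1 ← 3
So the chip now at position 1 started at position 3.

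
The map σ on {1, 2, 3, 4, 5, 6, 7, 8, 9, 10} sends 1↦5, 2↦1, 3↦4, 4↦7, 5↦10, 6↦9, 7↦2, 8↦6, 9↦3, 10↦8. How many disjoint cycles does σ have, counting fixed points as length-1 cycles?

1

Cycle decomposition: (1 5 10 8 6 9 3 4 7 2).
1 cycle.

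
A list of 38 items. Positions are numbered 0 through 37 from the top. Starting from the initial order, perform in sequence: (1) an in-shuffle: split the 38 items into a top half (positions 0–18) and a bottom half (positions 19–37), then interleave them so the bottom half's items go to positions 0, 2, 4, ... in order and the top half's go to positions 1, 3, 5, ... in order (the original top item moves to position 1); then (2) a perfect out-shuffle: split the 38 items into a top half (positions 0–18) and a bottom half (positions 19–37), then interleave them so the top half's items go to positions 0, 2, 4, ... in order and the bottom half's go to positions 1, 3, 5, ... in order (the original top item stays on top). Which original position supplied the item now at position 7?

Undo the operations in reverse order, starting from position 7:
  undo op 2 (out-shuffle, from bottom half): 7 ← 22
  undo op 1 (in-shuffle, from bottom half): 22 ← 30
So the item at position 7 came from original position 30.

30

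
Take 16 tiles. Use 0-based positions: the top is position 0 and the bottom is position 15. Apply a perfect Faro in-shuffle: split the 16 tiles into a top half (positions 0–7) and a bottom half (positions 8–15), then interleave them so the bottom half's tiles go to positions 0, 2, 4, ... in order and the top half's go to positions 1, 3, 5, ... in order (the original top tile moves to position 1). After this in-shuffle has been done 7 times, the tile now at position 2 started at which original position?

Work backwards from position 2, undoing one in-shuffle at a time:
2 ← 9 ← 4 ← 10 ← 13 ← 6 ← 11 ← 5
So the tile now at position 2 started at position 5.

5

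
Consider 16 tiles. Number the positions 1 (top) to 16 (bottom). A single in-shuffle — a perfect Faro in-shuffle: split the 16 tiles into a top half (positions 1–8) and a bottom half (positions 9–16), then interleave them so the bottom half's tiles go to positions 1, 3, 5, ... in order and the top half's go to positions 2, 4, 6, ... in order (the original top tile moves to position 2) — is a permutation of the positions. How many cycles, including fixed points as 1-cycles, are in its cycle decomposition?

2

Trace each unvisited position around until it returns:
(1 2 4 8 16 15 13 9) (3 6 12 7 14 11 5 10)
2 cycles in total.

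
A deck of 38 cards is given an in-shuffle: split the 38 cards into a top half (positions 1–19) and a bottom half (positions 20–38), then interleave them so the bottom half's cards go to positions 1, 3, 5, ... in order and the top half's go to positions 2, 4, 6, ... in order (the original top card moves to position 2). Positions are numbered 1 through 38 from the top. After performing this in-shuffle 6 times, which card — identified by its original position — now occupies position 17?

Work backwards from position 17, undoing one in-shuffle at a time:
17 ← 28 ← 14 ← 7 ← 23 ← 31 ← 35
So the card now at position 17 started at position 35.

35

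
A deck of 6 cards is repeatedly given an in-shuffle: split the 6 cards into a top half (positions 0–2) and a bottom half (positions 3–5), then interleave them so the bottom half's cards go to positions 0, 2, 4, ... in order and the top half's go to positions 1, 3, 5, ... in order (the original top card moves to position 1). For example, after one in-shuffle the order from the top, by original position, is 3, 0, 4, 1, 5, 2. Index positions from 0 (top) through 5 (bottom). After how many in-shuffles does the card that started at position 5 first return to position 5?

Follow position 5 under repeated in-shuffles:
5 → 4 → 2 → 5
It first returns after 3 in-shuffles.

3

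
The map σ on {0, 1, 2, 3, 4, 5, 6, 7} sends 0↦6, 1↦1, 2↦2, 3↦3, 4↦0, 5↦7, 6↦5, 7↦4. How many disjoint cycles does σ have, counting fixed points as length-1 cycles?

Cycle decomposition: (0 6 5 7 4) (1) (2) (3).
4 cycles.

4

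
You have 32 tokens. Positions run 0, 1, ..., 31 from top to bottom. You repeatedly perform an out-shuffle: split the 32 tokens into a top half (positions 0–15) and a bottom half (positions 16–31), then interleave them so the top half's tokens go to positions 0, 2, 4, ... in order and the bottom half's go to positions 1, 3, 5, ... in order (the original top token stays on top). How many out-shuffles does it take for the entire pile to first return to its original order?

5

The out-shuffle permutes the 32 positions with cycle lengths [1, 1, 5, 5, 5, 5, 5, 5].
Every token is home exactly when every cycle has completed a whole number of laps, i.e. after lcm(1, 5) = 5 out-shuffles.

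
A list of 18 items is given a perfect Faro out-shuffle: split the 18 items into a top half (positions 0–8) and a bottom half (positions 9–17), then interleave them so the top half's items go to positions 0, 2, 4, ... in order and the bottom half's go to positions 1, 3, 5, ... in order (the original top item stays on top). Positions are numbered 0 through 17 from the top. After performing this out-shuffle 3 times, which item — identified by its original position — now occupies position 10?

14

Work backwards from position 10, undoing one out-shuffle at a time:
10 ← 5 ← 11 ← 14
So the item now at position 10 started at position 14.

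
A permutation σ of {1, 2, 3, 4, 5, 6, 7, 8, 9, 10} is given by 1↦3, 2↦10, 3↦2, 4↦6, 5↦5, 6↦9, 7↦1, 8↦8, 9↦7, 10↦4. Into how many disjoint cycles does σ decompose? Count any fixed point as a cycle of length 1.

Cycle decomposition: (1 3 2 10 4 6 9 7) (5) (8).
3 cycles.

3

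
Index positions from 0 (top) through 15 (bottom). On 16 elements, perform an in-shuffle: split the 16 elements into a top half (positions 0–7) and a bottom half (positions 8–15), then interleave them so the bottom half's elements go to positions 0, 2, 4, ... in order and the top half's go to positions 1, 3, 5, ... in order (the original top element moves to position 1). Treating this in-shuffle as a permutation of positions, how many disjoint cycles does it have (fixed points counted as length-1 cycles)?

2

Trace each unvisited position around until it returns:
(0 1 3 7 15 14 12 8) (2 5 11 6 13 10 4 9)
2 cycles in total.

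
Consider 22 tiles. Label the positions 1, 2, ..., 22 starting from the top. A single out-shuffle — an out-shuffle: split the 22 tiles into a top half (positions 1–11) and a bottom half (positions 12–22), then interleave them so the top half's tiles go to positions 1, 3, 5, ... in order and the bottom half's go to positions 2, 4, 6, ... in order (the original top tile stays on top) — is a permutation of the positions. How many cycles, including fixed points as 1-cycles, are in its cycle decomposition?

7

Trace each unvisited position around until it returns:
(1) (2 3 5 9 17 12) (4 7 13) (6 11 21 20 18 14) (8 15) (10 19 16) (22)
7 cycles in total.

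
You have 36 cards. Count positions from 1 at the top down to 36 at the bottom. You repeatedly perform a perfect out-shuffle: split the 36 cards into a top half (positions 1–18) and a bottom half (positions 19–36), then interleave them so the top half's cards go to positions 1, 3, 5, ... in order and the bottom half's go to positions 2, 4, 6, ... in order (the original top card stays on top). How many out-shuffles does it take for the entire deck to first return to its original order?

12

The out-shuffle permutes the 36 positions with cycle lengths [1, 1, 3, 3, 4, 12, 12].
Every card is home exactly when every cycle has completed a whole number of laps, i.e. after lcm(1, 3, 4, 12) = 12 out-shuffles.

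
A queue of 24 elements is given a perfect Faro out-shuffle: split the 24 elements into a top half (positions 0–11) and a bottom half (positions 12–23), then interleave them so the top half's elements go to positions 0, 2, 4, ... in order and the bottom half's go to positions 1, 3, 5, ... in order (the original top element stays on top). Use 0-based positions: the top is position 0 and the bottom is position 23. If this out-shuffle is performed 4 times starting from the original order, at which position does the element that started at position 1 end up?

16

Track the element's position through each out-shuffle:
1 → 2 → 4 → 8 → 16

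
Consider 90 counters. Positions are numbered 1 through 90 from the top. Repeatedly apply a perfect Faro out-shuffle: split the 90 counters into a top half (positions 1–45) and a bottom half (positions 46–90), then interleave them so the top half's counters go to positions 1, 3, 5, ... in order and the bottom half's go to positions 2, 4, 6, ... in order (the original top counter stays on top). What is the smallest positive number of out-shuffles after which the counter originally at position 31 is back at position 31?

11

Follow position 31 under repeated out-shuffles:
31 → 61 → 32 → 63 → 36 → 71 → 52 → 14 → 27 → 53 → 16 → 31
It first returns after 11 out-shuffles.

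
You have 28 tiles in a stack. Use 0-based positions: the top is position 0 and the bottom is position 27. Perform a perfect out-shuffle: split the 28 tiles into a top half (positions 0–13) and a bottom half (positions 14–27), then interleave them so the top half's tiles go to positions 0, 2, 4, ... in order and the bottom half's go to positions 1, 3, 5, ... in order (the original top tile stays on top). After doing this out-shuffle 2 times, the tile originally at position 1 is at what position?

Track the tile's position through each out-shuffle:
1 → 2 → 4

4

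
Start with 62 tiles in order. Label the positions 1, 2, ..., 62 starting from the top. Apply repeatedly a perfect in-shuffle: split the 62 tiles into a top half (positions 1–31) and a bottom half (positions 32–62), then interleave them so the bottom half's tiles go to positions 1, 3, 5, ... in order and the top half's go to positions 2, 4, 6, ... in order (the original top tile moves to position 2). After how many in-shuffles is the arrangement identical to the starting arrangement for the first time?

The in-shuffle permutes the 62 positions with cycle lengths [2, 3, 3, 6, 6, 6, 6, 6, 6, 6, 6, 6].
Every tile is home exactly when every cycle has completed a whole number of laps, i.e. after lcm(2, 3, 6) = 6 in-shuffles.

6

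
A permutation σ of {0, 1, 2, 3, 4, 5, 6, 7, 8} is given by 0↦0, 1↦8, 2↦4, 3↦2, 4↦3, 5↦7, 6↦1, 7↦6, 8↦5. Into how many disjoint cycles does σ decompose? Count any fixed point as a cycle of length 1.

3

Cycle decomposition: (0) (1 8 5 7 6) (2 4 3).
3 cycles.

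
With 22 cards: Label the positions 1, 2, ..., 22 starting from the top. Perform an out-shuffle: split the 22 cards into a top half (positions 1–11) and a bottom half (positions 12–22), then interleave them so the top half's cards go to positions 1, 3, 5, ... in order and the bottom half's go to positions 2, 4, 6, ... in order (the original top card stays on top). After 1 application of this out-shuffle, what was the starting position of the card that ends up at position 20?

21

Work backwards from position 20, undoing one out-shuffle at a time:
20 ← 21
So the card now at position 20 started at position 21.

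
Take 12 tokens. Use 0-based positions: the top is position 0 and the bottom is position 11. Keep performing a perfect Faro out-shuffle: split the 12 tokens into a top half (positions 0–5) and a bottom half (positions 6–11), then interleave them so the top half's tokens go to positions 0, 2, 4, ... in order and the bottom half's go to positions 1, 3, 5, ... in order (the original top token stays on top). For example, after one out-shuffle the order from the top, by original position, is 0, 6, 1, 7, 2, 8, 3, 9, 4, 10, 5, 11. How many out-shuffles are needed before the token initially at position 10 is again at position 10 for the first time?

10

Follow position 10 under repeated out-shuffles:
10 → 9 → 7 → 3 → 6 → 1 → 2 → 4 → 8 → 5 → 10
It first returns after 10 out-shuffles.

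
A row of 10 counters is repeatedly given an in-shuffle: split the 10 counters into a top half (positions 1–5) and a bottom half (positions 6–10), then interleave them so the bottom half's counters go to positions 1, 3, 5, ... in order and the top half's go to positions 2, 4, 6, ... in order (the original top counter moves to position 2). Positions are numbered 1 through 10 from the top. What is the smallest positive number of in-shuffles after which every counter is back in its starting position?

The in-shuffle permutes the 10 positions with cycle lengths [10].
Every counter is home exactly when every cycle has completed a whole number of laps, i.e. after lcm(10) = 10 in-shuffles.

10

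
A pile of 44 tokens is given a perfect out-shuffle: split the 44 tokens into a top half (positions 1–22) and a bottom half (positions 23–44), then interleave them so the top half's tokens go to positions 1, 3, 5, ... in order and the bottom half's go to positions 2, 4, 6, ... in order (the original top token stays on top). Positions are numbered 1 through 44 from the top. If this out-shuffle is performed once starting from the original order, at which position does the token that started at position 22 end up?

Track the token's position through each out-shuffle:
22 → 43

43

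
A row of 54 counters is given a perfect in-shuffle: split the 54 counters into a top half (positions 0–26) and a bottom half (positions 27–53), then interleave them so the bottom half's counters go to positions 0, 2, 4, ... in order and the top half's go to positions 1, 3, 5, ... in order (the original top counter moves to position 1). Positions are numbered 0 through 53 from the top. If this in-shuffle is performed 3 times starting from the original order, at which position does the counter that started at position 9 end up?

Track the counter's position through each in-shuffle:
9 → 19 → 39 → 24

24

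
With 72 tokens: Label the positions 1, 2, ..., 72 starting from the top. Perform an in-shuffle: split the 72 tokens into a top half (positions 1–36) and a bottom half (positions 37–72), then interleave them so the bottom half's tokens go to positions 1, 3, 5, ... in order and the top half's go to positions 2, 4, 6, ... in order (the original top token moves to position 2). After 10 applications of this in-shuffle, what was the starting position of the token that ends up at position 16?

8

Work backwards from position 16, undoing one in-shuffle at a time:
16 ← 8 ← 4 ← 2 ← 1 ← 37 ← 55 ← 64 ← 32 ← 16 ← 8
So the token now at position 16 started at position 8.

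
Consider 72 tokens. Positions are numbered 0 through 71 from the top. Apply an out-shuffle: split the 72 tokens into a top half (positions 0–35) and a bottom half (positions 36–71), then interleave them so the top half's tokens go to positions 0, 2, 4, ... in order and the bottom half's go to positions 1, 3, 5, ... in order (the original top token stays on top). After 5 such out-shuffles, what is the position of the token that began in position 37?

Track the token's position through each out-shuffle:
37 → 3 → 6 → 12 → 24 → 48

48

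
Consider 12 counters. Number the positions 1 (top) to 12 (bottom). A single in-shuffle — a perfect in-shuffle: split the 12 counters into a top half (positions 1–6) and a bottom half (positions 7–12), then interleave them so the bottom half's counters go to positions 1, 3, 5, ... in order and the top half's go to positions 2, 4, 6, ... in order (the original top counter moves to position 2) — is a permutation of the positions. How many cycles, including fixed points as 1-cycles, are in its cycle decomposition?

1

Trace each unvisited position around until it returns:
(1 2 4 8 3 6 ... len 12)
1 cycle in total.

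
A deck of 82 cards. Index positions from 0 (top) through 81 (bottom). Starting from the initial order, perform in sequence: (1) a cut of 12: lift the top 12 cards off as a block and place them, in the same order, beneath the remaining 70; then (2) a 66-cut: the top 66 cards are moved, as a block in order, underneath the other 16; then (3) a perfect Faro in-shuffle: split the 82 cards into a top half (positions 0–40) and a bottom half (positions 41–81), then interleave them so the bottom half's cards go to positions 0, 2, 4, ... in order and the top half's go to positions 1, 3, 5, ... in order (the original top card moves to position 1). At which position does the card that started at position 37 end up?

Track the card from position 37 forward through each operation:
  after op 1 (cut 12): 37 → 25
  after op 2 (cut 66): 25 → 41
  after op 3 (in-shuffle): 41 → 0

0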